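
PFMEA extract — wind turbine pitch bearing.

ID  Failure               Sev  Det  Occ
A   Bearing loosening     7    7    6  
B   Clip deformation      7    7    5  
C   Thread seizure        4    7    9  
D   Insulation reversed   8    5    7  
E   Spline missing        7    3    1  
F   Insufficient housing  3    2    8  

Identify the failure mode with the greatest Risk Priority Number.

RPN = Severity × Occurrence × Detection:
  A: 7 × 6 × 7 = 294
  B: 7 × 5 × 7 = 245
  C: 4 × 9 × 7 = 252
  D: 8 × 7 × 5 = 280
  E: 7 × 1 × 3 = 21
  F: 3 × 8 × 2 = 48
Highest RPN is 294 → A.

A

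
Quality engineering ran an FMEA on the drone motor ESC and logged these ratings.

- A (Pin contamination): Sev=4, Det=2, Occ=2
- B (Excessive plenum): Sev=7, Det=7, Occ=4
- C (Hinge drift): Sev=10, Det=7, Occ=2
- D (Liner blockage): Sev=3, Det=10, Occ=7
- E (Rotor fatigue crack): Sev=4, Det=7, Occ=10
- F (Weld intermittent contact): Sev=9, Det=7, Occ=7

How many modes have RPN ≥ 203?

3

RPN = Severity × Occurrence × Detection:
  A: 4 × 2 × 2 = 16
  B: 7 × 4 × 7 = 196
  C: 10 × 2 × 7 = 140
  D: 3 × 7 × 10 = 210
  E: 4 × 10 × 7 = 280
  F: 9 × 7 × 7 = 441
Modes with RPN ≥ 203: D (210), E (280), F (441) → 3.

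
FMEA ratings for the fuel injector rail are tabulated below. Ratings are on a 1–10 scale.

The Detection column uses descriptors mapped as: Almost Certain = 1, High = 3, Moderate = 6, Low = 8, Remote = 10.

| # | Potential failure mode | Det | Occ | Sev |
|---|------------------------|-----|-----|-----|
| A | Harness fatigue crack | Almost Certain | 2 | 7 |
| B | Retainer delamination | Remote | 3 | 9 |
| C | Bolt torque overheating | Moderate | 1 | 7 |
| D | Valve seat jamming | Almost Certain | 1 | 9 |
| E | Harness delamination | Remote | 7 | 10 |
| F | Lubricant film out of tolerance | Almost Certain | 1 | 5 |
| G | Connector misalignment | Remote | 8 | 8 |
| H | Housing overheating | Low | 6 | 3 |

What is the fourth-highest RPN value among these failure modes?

144

RPN = Severity × Occurrence × Detection:
  A: 7 × 2 × 1 = 14
  B: 9 × 3 × 10 = 270
  C: 7 × 1 × 6 = 42
  D: 9 × 1 × 1 = 9
  E: 10 × 7 × 10 = 700
  F: 5 × 1 × 1 = 5
  G: 8 × 8 × 10 = 640
  H: 3 × 6 × 8 = 144
Sorted descending: 700, 640, 270, 144, 42, 14, 9, 5.
The fourth-highest RPN is 144 (H).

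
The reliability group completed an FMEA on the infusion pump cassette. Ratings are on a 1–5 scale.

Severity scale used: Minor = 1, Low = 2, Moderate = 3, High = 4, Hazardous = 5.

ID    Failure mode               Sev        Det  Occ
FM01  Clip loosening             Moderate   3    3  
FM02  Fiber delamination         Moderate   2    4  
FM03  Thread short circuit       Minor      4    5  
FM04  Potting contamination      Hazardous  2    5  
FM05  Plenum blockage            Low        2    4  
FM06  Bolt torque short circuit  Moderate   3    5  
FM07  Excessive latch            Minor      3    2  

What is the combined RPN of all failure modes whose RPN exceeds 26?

RPN = Severity × Occurrence × Detection:
  FM01: 3 × 3 × 3 = 27
  FM02: 3 × 4 × 2 = 24
  FM03: 1 × 5 × 4 = 20
  FM04: 5 × 5 × 2 = 50
  FM05: 2 × 4 × 2 = 16
  FM06: 3 × 5 × 3 = 45
  FM07: 1 × 2 × 3 = 6
RPN > 26: FM01 (27), FM04 (50), FM06 (45).
Sum: 27 + 50 + 45 = 122.

122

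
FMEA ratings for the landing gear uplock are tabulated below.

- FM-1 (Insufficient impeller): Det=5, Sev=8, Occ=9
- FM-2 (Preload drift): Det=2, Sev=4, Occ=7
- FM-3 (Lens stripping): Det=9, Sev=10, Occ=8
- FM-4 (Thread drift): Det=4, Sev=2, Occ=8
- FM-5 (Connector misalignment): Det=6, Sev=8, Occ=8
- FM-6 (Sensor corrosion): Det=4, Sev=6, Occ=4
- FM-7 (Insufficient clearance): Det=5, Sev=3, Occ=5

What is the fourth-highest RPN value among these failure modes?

RPN = Severity × Occurrence × Detection:
  FM-1: 8 × 9 × 5 = 360
  FM-2: 4 × 7 × 2 = 56
  FM-3: 10 × 8 × 9 = 720
  FM-4: 2 × 8 × 4 = 64
  FM-5: 8 × 8 × 6 = 384
  FM-6: 6 × 4 × 4 = 96
  FM-7: 3 × 5 × 5 = 75
Sorted descending: 720, 384, 360, 96, 75, 64, 56.
The fourth-highest RPN is 96 (FM-6).

96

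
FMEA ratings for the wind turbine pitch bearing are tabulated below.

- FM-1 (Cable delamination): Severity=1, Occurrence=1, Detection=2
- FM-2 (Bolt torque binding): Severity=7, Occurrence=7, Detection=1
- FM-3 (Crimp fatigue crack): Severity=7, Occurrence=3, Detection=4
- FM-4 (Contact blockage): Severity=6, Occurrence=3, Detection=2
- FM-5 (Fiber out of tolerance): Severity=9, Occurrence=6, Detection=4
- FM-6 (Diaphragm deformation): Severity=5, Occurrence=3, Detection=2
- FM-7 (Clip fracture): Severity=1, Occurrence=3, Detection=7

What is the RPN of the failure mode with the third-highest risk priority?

RPN = Severity × Occurrence × Detection:
  FM-1: 1 × 1 × 2 = 2
  FM-2: 7 × 7 × 1 = 49
  FM-3: 7 × 3 × 4 = 84
  FM-4: 6 × 3 × 2 = 36
  FM-5: 9 × 6 × 4 = 216
  FM-6: 5 × 3 × 2 = 30
  FM-7: 1 × 3 × 7 = 21
Sorted descending: 216, 84, 49, 36, 30, 21, 2.
The third-highest RPN is 49 (FM-2).

49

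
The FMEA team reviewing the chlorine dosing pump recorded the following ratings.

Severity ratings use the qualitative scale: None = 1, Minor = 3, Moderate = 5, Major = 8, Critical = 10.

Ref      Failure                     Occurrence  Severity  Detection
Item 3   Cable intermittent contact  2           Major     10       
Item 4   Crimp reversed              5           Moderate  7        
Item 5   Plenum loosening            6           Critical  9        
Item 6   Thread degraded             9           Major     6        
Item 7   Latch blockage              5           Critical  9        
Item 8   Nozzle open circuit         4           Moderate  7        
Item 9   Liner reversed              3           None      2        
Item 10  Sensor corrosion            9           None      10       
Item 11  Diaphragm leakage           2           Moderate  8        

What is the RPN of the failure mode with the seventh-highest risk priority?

RPN = Severity × Occurrence × Detection:
  Item 3: 8 × 2 × 10 = 160
  Item 4: 5 × 5 × 7 = 175
  Item 5: 10 × 6 × 9 = 540
  Item 6: 8 × 9 × 6 = 432
  Item 7: 10 × 5 × 9 = 450
  Item 8: 5 × 4 × 7 = 140
  Item 9: 1 × 3 × 2 = 6
  Item 10: 1 × 9 × 10 = 90
  Item 11: 5 × 2 × 8 = 80
Sorted descending: 540, 450, 432, 175, 160, 140, 90, 80, 6.
The seventh-highest RPN is 90 (Item 10).

90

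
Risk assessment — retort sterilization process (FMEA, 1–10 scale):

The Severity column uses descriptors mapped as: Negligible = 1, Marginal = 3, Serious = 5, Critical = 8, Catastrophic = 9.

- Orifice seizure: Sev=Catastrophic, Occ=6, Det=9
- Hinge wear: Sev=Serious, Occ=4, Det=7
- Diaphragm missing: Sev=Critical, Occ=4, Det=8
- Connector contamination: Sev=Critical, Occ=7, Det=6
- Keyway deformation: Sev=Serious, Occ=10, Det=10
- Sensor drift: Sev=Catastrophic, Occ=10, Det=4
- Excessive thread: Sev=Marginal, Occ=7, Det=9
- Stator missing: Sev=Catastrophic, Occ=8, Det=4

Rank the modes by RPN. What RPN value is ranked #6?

RPN = Severity × Occurrence × Detection:
  Orifice seizure: 9 × 6 × 9 = 486
  Hinge wear: 5 × 4 × 7 = 140
  Diaphragm missing: 8 × 4 × 8 = 256
  Connector contamination: 8 × 7 × 6 = 336
  Keyway deformation: 5 × 10 × 10 = 500
  Sensor drift: 9 × 10 × 4 = 360
  Excessive thread: 3 × 7 × 9 = 189
  Stator missing: 9 × 8 × 4 = 288
Sorted descending: 500, 486, 360, 336, 288, 256, 189, 140.
The sixth-highest RPN is 256 (Diaphragm missing).

256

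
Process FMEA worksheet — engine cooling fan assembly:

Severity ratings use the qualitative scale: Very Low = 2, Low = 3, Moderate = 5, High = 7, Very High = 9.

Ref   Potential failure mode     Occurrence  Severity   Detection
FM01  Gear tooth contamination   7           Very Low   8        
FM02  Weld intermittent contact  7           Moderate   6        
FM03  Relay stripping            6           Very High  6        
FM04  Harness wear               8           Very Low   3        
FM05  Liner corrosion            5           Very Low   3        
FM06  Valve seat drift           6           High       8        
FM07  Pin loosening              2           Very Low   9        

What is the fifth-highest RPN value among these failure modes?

48

RPN = Severity × Occurrence × Detection:
  FM01: 2 × 7 × 8 = 112
  FM02: 5 × 7 × 6 = 210
  FM03: 9 × 6 × 6 = 324
  FM04: 2 × 8 × 3 = 48
  FM05: 2 × 5 × 3 = 30
  FM06: 7 × 6 × 8 = 336
  FM07: 2 × 2 × 9 = 36
Sorted descending: 336, 324, 210, 112, 48, 36, 30.
The fifth-highest RPN is 48 (FM04).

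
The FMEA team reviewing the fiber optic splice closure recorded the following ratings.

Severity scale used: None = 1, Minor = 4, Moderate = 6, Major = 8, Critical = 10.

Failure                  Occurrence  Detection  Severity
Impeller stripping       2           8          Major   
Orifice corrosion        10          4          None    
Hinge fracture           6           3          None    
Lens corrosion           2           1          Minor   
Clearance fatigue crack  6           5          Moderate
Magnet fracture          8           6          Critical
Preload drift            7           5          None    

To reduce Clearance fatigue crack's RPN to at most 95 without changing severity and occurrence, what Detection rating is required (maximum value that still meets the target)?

2

Clearance fatigue crack: S=6, O=6, D=5 → current RPN = 180.
Fixed product = 36. Need 36 × D ≤ 95, so D ≤ 95/36 = 2.64.
Maximum integer Detection rating = 2 (gives RPN 72; D=3 would give 108 > 95).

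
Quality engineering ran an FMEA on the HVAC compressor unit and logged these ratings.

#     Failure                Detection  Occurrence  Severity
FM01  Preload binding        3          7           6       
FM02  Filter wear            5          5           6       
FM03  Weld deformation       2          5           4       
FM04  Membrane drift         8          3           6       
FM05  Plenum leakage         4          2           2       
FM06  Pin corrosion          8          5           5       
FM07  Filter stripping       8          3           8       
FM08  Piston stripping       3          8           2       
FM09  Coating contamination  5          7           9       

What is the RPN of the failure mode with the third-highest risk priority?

RPN = Severity × Occurrence × Detection:
  FM01: 6 × 7 × 3 = 126
  FM02: 6 × 5 × 5 = 150
  FM03: 4 × 5 × 2 = 40
  FM04: 6 × 3 × 8 = 144
  FM05: 2 × 2 × 4 = 16
  FM06: 5 × 5 × 8 = 200
  FM07: 8 × 3 × 8 = 192
  FM08: 2 × 8 × 3 = 48
  FM09: 9 × 7 × 5 = 315
Sorted descending: 315, 200, 192, 150, 144, 126, 48, 40, 16.
The third-highest RPN is 192 (FM07).

192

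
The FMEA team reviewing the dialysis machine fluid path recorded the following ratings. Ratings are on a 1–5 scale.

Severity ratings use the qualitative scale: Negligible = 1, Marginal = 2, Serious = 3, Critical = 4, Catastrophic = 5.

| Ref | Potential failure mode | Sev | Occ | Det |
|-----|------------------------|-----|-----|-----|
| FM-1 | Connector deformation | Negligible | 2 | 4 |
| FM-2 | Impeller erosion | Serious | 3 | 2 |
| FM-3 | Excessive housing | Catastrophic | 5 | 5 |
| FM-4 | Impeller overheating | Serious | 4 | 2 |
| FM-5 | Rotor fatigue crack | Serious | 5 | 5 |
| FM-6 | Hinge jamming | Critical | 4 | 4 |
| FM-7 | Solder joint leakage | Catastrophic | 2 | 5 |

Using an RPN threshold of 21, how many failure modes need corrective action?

5

RPN = Severity × Occurrence × Detection:
  FM-1: 1 × 2 × 4 = 8
  FM-2: 3 × 3 × 2 = 18
  FM-3: 5 × 5 × 5 = 125
  FM-4: 3 × 4 × 2 = 24
  FM-5: 3 × 5 × 5 = 75
  FM-6: 4 × 4 × 4 = 64
  FM-7: 5 × 2 × 5 = 50
Modes with RPN ≥ 21: FM-3 (125), FM-4 (24), FM-5 (75), FM-6 (64), FM-7 (50) → 5.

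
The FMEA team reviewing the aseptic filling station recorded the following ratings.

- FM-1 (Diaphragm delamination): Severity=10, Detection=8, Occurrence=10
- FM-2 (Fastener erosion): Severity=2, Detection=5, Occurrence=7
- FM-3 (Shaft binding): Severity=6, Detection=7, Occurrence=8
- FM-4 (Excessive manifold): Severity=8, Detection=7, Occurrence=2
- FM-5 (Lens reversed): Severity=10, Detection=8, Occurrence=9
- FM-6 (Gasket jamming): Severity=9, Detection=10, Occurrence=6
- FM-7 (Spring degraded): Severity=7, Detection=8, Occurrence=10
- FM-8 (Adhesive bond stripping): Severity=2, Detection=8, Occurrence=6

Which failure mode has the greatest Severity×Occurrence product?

Criticality = Severity × Occurrence:
  FM-1: 10 × 10 = 100
  FM-2: 2 × 7 = 14
  FM-3: 6 × 8 = 48
  FM-4: 8 × 2 = 16
  FM-5: 10 × 9 = 90
  FM-6: 9 × 6 = 54
  FM-7: 7 × 10 = 70
  FM-8: 2 × 6 = 12
Highest criticality is 100 → FM-1.

FM-1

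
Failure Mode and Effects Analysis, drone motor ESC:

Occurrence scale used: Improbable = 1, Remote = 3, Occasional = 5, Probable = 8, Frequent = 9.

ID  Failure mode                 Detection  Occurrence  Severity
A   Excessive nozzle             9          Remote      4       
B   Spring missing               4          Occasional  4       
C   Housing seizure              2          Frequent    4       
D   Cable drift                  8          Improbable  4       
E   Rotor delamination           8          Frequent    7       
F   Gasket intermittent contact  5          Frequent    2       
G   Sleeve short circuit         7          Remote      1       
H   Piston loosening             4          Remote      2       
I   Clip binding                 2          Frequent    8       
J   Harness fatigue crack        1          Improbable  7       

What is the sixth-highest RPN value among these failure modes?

72

RPN = Severity × Occurrence × Detection:
  A: 4 × 3 × 9 = 108
  B: 4 × 5 × 4 = 80
  C: 4 × 9 × 2 = 72
  D: 4 × 1 × 8 = 32
  E: 7 × 9 × 8 = 504
  F: 2 × 9 × 5 = 90
  G: 1 × 3 × 7 = 21
  H: 2 × 3 × 4 = 24
  I: 8 × 9 × 2 = 144
  J: 7 × 1 × 1 = 7
Sorted descending: 504, 144, 108, 90, 80, 72, 32, 24, 21, 7.
The sixth-highest RPN is 72 (C).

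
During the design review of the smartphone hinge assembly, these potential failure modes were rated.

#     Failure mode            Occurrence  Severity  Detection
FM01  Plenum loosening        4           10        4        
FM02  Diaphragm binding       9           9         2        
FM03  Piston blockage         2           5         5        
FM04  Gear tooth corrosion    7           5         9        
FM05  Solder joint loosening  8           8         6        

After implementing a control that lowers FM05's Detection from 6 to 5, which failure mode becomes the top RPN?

FM05

RPN = Severity × Occurrence × Detection:
  FM01: 10 × 4 × 4 = 160
  FM02: 9 × 9 × 2 = 162
  FM03: 5 × 2 × 5 = 50
  FM04: 5 × 7 × 9 = 315
  FM05: 8 × 8 × 6 = 384
After action: FM05 → 8 × 8 × 5 = 320.
Revised RPNs: FM05=320, FM04=315, FM02=162, FM01=160, FM03=50.
Highest is now FM05 (320).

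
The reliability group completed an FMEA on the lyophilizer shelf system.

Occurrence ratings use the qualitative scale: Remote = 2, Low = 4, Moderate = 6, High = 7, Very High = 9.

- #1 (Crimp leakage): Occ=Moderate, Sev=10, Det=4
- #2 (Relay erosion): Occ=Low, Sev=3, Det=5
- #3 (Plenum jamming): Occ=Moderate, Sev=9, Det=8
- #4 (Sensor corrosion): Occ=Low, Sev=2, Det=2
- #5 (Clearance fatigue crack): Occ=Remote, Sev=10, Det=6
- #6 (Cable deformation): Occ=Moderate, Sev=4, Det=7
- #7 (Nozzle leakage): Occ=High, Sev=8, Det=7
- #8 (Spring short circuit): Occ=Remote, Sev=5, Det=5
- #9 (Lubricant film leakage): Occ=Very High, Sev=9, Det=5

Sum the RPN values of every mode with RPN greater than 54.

1817

RPN = Severity × Occurrence × Detection:
  #1: 10 × 6 × 4 = 240
  #2: 3 × 4 × 5 = 60
  #3: 9 × 6 × 8 = 432
  #4: 2 × 4 × 2 = 16
  #5: 10 × 2 × 6 = 120
  #6: 4 × 6 × 7 = 168
  #7: 8 × 7 × 7 = 392
  #8: 5 × 2 × 5 = 50
  #9: 9 × 9 × 5 = 405
RPN > 54: #1 (240), #2 (60), #3 (432), #5 (120), #6 (168), #7 (392), #9 (405).
Sum: 240 + 60 + 432 + 120 + 168 + 392 + 405 = 1817.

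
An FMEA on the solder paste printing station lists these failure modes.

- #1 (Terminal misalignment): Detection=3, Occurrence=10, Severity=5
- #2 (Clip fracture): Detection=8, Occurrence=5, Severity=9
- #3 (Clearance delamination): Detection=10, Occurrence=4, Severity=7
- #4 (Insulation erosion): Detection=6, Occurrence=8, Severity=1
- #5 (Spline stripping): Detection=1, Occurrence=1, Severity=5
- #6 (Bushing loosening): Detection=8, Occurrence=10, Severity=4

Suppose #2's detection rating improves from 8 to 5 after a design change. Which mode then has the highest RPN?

#6

RPN = Severity × Occurrence × Detection:
  #1: 5 × 10 × 3 = 150
  #2: 9 × 5 × 8 = 360
  #3: 7 × 4 × 10 = 280
  #4: 1 × 8 × 6 = 48
  #5: 5 × 1 × 1 = 5
  #6: 4 × 10 × 8 = 320
After action: #2 → 9 × 5 × 5 = 225.
Revised RPNs: #6=320, #3=280, #2=225, #1=150, #4=48, #5=5.
Highest is now #6 (320).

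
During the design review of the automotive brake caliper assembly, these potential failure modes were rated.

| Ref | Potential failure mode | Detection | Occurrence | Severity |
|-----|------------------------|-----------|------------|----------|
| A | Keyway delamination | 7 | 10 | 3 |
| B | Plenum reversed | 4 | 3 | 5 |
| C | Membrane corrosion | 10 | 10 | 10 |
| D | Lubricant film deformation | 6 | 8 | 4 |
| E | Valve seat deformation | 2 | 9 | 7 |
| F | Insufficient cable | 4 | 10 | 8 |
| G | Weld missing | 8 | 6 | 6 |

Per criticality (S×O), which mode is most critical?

Criticality = Severity × Occurrence:
  A: 3 × 10 = 30
  B: 5 × 3 = 15
  C: 10 × 10 = 100
  D: 4 × 8 = 32
  E: 7 × 9 = 63
  F: 8 × 10 = 80
  G: 6 × 6 = 36
Highest criticality is 100 → C.

C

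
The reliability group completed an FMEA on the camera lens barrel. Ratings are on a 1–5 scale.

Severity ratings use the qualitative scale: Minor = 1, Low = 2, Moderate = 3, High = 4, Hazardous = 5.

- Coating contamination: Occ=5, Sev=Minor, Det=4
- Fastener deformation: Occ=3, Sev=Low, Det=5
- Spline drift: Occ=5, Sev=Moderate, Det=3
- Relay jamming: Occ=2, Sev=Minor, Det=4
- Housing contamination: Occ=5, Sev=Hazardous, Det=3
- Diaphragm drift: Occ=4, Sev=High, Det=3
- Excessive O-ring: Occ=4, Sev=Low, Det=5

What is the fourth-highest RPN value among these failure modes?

40

RPN = Severity × Occurrence × Detection:
  Coating contamination: 1 × 5 × 4 = 20
  Fastener deformation: 2 × 3 × 5 = 30
  Spline drift: 3 × 5 × 3 = 45
  Relay jamming: 1 × 2 × 4 = 8
  Housing contamination: 5 × 5 × 3 = 75
  Diaphragm drift: 4 × 4 × 3 = 48
  Excessive O-ring: 2 × 4 × 5 = 40
Sorted descending: 75, 48, 45, 40, 30, 20, 8.
The fourth-highest RPN is 40 (Excessive O-ring).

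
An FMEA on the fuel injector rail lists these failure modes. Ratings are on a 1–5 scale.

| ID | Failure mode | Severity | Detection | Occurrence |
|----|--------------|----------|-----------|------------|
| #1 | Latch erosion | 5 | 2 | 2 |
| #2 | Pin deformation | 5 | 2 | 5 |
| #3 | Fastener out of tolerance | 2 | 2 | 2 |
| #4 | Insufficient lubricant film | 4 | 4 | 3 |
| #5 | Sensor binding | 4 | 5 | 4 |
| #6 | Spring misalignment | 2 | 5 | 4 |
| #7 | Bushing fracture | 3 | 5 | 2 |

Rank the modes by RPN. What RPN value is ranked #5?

30

RPN = Severity × Occurrence × Detection:
  #1: 5 × 2 × 2 = 20
  #2: 5 × 5 × 2 = 50
  #3: 2 × 2 × 2 = 8
  #4: 4 × 3 × 4 = 48
  #5: 4 × 4 × 5 = 80
  #6: 2 × 4 × 5 = 40
  #7: 3 × 2 × 5 = 30
Sorted descending: 80, 50, 48, 40, 30, 20, 8.
The fifth-highest RPN is 30 (#7).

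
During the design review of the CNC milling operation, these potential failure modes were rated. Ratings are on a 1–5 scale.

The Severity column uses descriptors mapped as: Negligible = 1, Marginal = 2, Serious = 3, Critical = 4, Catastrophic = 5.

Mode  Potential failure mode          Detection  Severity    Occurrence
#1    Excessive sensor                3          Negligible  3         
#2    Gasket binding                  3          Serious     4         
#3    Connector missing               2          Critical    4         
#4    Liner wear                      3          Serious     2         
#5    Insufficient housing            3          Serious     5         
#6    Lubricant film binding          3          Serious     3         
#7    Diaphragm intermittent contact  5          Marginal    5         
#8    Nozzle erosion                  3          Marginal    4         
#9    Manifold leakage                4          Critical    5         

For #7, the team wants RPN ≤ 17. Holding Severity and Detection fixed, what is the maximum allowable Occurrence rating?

1

#7: S=2, O=5, D=5 → current RPN = 50.
Fixed product = 10. Need 10 × O ≤ 17, so O ≤ 17/10 = 1.70.
Maximum integer Occurrence rating = 1 (gives RPN 10; O=2 would give 20 > 17).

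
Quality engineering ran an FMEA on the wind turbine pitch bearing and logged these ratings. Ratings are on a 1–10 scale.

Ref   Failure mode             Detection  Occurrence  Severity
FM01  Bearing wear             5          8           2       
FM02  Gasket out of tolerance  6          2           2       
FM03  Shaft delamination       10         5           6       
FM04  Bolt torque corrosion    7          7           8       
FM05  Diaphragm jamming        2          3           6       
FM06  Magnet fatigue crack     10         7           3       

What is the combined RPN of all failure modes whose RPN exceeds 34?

RPN = Severity × Occurrence × Detection:
  FM01: 2 × 8 × 5 = 80
  FM02: 2 × 2 × 6 = 24
  FM03: 6 × 5 × 10 = 300
  FM04: 8 × 7 × 7 = 392
  FM05: 6 × 3 × 2 = 36
  FM06: 3 × 7 × 10 = 210
RPN > 34: FM01 (80), FM03 (300), FM04 (392), FM05 (36), FM06 (210).
Sum: 80 + 300 + 392 + 36 + 210 = 1018.

1018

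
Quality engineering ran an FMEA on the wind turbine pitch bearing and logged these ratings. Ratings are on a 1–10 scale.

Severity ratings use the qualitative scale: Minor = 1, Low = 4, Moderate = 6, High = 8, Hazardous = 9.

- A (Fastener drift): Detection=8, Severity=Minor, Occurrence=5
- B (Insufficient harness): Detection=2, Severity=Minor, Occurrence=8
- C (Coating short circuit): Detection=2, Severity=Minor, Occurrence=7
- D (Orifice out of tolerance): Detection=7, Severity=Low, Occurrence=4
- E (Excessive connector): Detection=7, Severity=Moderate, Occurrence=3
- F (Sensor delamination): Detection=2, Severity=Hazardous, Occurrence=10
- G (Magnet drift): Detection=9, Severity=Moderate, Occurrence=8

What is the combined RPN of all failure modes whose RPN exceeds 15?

RPN = Severity × Occurrence × Detection:
  A: 1 × 5 × 8 = 40
  B: 1 × 8 × 2 = 16
  C: 1 × 7 × 2 = 14
  D: 4 × 4 × 7 = 112
  E: 6 × 3 × 7 = 126
  F: 9 × 10 × 2 = 180
  G: 6 × 8 × 9 = 432
RPN > 15: A (40), B (16), D (112), E (126), F (180), G (432).
Sum: 40 + 16 + 112 + 126 + 180 + 432 = 906.

906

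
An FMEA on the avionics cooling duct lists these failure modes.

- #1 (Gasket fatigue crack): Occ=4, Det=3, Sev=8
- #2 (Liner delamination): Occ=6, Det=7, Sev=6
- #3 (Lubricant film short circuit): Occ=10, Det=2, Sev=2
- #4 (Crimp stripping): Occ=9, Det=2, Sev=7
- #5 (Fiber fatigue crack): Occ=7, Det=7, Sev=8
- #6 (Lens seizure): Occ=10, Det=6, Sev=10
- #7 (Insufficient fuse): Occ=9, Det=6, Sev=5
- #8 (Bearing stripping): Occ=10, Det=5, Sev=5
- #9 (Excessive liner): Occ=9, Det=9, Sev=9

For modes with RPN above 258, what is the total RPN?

RPN = Severity × Occurrence × Detection:
  #1: 8 × 4 × 3 = 96
  #2: 6 × 6 × 7 = 252
  #3: 2 × 10 × 2 = 40
  #4: 7 × 9 × 2 = 126
  #5: 8 × 7 × 7 = 392
  #6: 10 × 10 × 6 = 600
  #7: 5 × 9 × 6 = 270
  #8: 5 × 10 × 5 = 250
  #9: 9 × 9 × 9 = 729
RPN > 258: #5 (392), #6 (600), #7 (270), #9 (729).
Sum: 392 + 600 + 270 + 729 = 1991.

1991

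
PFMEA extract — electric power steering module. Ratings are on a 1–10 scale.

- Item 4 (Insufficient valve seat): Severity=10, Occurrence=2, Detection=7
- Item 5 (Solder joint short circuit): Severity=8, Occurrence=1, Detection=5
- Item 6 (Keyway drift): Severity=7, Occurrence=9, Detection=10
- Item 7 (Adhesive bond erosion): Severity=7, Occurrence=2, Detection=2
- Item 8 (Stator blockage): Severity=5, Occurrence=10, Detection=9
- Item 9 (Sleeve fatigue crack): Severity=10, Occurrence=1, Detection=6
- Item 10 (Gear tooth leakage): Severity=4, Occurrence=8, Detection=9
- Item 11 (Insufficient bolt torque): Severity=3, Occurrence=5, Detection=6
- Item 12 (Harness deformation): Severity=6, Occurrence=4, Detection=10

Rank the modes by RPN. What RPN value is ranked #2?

RPN = Severity × Occurrence × Detection:
  Item 4: 10 × 2 × 7 = 140
  Item 5: 8 × 1 × 5 = 40
  Item 6: 7 × 9 × 10 = 630
  Item 7: 7 × 2 × 2 = 28
  Item 8: 5 × 10 × 9 = 450
  Item 9: 10 × 1 × 6 = 60
  Item 10: 4 × 8 × 9 = 288
  Item 11: 3 × 5 × 6 = 90
  Item 12: 6 × 4 × 10 = 240
Sorted descending: 630, 450, 288, 240, 140, 90, 60, 40, 28.
The second-highest RPN is 450 (Item 8).

450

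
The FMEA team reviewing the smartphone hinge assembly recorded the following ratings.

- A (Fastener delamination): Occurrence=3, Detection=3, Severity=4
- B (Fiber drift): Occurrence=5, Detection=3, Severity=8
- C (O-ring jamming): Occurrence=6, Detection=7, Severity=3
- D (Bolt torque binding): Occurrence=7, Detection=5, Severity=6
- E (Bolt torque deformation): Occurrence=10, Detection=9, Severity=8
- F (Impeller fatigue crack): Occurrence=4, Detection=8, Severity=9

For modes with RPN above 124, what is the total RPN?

1344

RPN = Severity × Occurrence × Detection:
  A: 4 × 3 × 3 = 36
  B: 8 × 5 × 3 = 120
  C: 3 × 6 × 7 = 126
  D: 6 × 7 × 5 = 210
  E: 8 × 10 × 9 = 720
  F: 9 × 4 × 8 = 288
RPN > 124: C (126), D (210), E (720), F (288).
Sum: 126 + 210 + 720 + 288 = 1344.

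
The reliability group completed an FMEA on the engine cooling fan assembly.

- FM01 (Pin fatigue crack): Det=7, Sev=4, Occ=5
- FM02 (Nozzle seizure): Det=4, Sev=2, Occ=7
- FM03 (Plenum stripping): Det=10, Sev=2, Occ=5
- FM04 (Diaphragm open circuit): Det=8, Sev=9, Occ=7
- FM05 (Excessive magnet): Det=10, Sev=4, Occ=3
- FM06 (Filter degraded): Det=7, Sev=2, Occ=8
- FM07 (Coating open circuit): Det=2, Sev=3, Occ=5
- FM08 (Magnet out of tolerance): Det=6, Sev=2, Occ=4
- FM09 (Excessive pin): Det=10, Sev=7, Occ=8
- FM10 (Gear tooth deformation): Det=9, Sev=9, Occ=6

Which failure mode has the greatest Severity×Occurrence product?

Criticality = Severity × Occurrence:
  FM01: 4 × 5 = 20
  FM02: 2 × 7 = 14
  FM03: 2 × 5 = 10
  FM04: 9 × 7 = 63
  FM05: 4 × 3 = 12
  FM06: 2 × 8 = 16
  FM07: 3 × 5 = 15
  FM08: 2 × 4 = 8
  FM09: 7 × 8 = 56
  FM10: 9 × 6 = 54
Highest criticality is 63 → FM04.

FM04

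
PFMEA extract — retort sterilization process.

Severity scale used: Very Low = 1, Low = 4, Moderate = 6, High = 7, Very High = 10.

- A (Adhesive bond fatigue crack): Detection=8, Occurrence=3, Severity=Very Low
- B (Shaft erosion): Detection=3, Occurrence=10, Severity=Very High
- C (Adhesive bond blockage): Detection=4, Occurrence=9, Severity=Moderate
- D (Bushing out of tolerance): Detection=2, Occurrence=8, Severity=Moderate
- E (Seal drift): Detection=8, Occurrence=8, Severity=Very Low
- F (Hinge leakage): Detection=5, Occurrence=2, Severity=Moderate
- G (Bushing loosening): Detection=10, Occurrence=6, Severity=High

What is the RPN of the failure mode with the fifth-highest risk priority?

64

RPN = Severity × Occurrence × Detection:
  A: 1 × 3 × 8 = 24
  B: 10 × 10 × 3 = 300
  C: 6 × 9 × 4 = 216
  D: 6 × 8 × 2 = 96
  E: 1 × 8 × 8 = 64
  F: 6 × 2 × 5 = 60
  G: 7 × 6 × 10 = 420
Sorted descending: 420, 300, 216, 96, 64, 60, 24.
The fifth-highest RPN is 64 (E).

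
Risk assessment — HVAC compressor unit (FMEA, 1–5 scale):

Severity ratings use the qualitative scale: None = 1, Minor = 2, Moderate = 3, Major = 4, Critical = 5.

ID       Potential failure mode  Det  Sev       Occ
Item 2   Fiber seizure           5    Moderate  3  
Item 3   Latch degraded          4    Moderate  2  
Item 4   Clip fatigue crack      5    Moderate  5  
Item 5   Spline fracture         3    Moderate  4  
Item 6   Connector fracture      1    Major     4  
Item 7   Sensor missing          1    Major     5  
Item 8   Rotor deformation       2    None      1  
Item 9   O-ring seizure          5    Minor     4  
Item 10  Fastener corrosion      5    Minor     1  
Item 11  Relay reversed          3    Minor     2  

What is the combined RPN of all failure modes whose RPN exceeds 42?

120

RPN = Severity × Occurrence × Detection:
  Item 2: 3 × 3 × 5 = 45
  Item 3: 3 × 2 × 4 = 24
  Item 4: 3 × 5 × 5 = 75
  Item 5: 3 × 4 × 3 = 36
  Item 6: 4 × 4 × 1 = 16
  Item 7: 4 × 5 × 1 = 20
  Item 8: 1 × 1 × 2 = 2
  Item 9: 2 × 4 × 5 = 40
  Item 10: 2 × 1 × 5 = 10
  Item 11: 2 × 2 × 3 = 12
RPN > 42: Item 2 (45), Item 4 (75).
Sum: 45 + 75 = 120.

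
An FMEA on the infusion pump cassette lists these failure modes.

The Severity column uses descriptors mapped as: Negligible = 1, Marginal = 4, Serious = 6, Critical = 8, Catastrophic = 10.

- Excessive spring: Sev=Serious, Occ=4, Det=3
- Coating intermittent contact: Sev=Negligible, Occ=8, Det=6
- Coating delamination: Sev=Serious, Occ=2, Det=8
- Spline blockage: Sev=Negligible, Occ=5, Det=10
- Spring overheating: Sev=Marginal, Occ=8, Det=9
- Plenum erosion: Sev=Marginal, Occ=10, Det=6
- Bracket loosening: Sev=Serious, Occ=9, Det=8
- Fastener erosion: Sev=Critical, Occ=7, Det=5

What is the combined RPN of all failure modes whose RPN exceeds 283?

RPN = Severity × Occurrence × Detection:
  Excessive spring: 6 × 4 × 3 = 72
  Coating intermittent contact: 1 × 8 × 6 = 48
  Coating delamination: 6 × 2 × 8 = 96
  Spline blockage: 1 × 5 × 10 = 50
  Spring overheating: 4 × 8 × 9 = 288
  Plenum erosion: 4 × 10 × 6 = 240
  Bracket loosening: 6 × 9 × 8 = 432
  Fastener erosion: 8 × 7 × 5 = 280
RPN > 283: Spring overheating (288), Bracket loosening (432).
Sum: 288 + 432 = 720.

720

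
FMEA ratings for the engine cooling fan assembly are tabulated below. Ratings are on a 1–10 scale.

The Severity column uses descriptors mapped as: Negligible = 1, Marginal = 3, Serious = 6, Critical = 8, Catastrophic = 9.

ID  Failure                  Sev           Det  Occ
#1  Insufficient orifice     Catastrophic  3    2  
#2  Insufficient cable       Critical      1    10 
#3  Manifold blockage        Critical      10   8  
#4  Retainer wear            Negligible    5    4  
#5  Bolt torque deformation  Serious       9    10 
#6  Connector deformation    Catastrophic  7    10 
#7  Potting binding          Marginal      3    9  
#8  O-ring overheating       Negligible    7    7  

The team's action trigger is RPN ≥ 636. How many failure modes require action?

1

RPN = Severity × Occurrence × Detection:
  #1: 9 × 2 × 3 = 54
  #2: 8 × 10 × 1 = 80
  #3: 8 × 8 × 10 = 640
  #4: 1 × 4 × 5 = 20
  #5: 6 × 10 × 9 = 540
  #6: 9 × 10 × 7 = 630
  #7: 3 × 9 × 3 = 81
  #8: 1 × 7 × 7 = 49
Modes with RPN ≥ 636: #3 (640) → 1.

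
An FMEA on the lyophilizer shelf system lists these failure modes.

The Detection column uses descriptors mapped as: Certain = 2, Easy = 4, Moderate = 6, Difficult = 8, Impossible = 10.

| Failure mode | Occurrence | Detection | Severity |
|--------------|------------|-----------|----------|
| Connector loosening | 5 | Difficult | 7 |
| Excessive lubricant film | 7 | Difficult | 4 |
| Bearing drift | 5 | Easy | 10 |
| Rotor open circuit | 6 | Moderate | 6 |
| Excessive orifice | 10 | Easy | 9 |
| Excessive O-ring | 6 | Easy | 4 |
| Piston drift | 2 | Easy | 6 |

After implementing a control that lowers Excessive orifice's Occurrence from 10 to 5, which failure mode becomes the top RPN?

Connector loosening

RPN = Severity × Occurrence × Detection:
  Connector loosening: 7 × 5 × 8 = 280
  Excessive lubricant film: 4 × 7 × 8 = 224
  Bearing drift: 10 × 5 × 4 = 200
  Rotor open circuit: 6 × 6 × 6 = 216
  Excessive orifice: 9 × 10 × 4 = 360
  Excessive O-ring: 4 × 6 × 4 = 96
  Piston drift: 6 × 2 × 4 = 48
After action: Excessive orifice → 9 × 5 × 4 = 180.
Revised RPNs: Connector loosening=280, Excessive lubricant film=224, Rotor open circuit=216, Bearing drift=200, Excessive orifice=180, Excessive O-ring=96, Piston drift=48.
Highest is now Connector loosening (280).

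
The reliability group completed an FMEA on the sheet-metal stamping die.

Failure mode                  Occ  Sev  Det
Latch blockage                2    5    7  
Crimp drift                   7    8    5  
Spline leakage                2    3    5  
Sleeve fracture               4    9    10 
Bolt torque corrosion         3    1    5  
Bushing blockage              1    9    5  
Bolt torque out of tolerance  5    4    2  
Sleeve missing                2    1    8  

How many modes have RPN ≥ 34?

RPN = Severity × Occurrence × Detection:
  Latch blockage: 5 × 2 × 7 = 70
  Crimp drift: 8 × 7 × 5 = 280
  Spline leakage: 3 × 2 × 5 = 30
  Sleeve fracture: 9 × 4 × 10 = 360
  Bolt torque corrosion: 1 × 3 × 5 = 15
  Bushing blockage: 9 × 1 × 5 = 45
  Bolt torque out of tolerance: 4 × 5 × 2 = 40
  Sleeve missing: 1 × 2 × 8 = 16
Modes with RPN ≥ 34: Latch blockage (70), Crimp drift (280), Sleeve fracture (360), Bushing blockage (45), Bolt torque out of tolerance (40) → 5.

5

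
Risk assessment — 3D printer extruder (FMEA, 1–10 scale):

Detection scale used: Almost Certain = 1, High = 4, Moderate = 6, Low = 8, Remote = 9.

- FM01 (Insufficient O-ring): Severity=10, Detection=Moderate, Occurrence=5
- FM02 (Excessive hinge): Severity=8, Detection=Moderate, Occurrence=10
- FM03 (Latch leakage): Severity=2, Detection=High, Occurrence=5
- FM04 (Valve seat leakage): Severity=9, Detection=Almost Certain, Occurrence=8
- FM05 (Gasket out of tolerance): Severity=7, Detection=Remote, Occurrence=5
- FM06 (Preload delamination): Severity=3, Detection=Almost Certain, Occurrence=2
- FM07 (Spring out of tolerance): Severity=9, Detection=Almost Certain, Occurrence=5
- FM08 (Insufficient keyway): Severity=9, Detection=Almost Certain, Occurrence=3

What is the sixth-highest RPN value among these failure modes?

40

RPN = Severity × Occurrence × Detection:
  FM01: 10 × 5 × 6 = 300
  FM02: 8 × 10 × 6 = 480
  FM03: 2 × 5 × 4 = 40
  FM04: 9 × 8 × 1 = 72
  FM05: 7 × 5 × 9 = 315
  FM06: 3 × 2 × 1 = 6
  FM07: 9 × 5 × 1 = 45
  FM08: 9 × 3 × 1 = 27
Sorted descending: 480, 315, 300, 72, 45, 40, 27, 6.
The sixth-highest RPN is 40 (FM03).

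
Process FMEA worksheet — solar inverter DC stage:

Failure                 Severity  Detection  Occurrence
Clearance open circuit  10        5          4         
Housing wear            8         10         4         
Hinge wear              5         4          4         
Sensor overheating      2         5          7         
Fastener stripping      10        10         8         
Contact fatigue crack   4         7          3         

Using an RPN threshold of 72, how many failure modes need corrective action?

5

RPN = Severity × Occurrence × Detection:
  Clearance open circuit: 10 × 4 × 5 = 200
  Housing wear: 8 × 4 × 10 = 320
  Hinge wear: 5 × 4 × 4 = 80
  Sensor overheating: 2 × 7 × 5 = 70
  Fastener stripping: 10 × 8 × 10 = 800
  Contact fatigue crack: 4 × 3 × 7 = 84
Modes with RPN ≥ 72: Clearance open circuit (200), Housing wear (320), Hinge wear (80), Fastener stripping (800), Contact fatigue crack (84) → 5.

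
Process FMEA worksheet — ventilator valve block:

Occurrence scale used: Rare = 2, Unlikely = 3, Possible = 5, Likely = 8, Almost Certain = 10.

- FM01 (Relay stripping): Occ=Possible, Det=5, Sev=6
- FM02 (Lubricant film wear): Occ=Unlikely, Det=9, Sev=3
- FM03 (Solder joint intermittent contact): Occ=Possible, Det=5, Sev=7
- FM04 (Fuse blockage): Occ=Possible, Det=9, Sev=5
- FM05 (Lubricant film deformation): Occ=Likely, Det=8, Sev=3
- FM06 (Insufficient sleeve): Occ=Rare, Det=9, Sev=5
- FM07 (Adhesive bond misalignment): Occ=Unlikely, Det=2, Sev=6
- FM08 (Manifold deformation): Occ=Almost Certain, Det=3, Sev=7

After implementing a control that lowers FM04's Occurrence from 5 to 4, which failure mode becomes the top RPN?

FM08

RPN = Severity × Occurrence × Detection:
  FM01: 6 × 5 × 5 = 150
  FM02: 3 × 3 × 9 = 81
  FM03: 7 × 5 × 5 = 175
  FM04: 5 × 5 × 9 = 225
  FM05: 3 × 8 × 8 = 192
  FM06: 5 × 2 × 9 = 90
  FM07: 6 × 3 × 2 = 36
  FM08: 7 × 10 × 3 = 210
After action: FM04 → 5 × 4 × 9 = 180.
Revised RPNs: FM08=210, FM05=192, FM04=180, FM03=175, FM01=150, FM06=90, FM02=81, FM07=36.
Highest is now FM08 (210).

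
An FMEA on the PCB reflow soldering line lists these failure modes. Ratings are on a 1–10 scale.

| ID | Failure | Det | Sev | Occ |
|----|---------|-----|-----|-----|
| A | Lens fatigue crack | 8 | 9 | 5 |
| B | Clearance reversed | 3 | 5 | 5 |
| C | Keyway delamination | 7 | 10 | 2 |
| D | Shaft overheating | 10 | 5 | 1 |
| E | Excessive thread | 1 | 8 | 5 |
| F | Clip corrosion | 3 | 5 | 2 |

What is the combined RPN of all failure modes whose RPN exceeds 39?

RPN = Severity × Occurrence × Detection:
  A: 9 × 5 × 8 = 360
  B: 5 × 5 × 3 = 75
  C: 10 × 2 × 7 = 140
  D: 5 × 1 × 10 = 50
  E: 8 × 5 × 1 = 40
  F: 5 × 2 × 3 = 30
RPN > 39: A (360), B (75), C (140), D (50), E (40).
Sum: 360 + 75 + 140 + 50 + 40 = 665.

665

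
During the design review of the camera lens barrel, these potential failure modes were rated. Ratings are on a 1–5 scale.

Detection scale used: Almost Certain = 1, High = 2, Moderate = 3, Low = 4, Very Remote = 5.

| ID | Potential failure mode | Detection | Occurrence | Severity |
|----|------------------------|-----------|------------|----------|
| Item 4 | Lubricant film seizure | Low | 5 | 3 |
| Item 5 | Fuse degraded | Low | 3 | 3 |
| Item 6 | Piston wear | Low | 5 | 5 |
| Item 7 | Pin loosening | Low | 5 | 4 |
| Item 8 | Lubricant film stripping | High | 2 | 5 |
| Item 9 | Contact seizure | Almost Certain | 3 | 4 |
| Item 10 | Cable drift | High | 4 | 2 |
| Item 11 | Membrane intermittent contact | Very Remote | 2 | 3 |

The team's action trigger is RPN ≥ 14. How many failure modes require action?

RPN = Severity × Occurrence × Detection:
  Item 4: 3 × 5 × 4 = 60
  Item 5: 3 × 3 × 4 = 36
  Item 6: 5 × 5 × 4 = 100
  Item 7: 4 × 5 × 4 = 80
  Item 8: 5 × 2 × 2 = 20
  Item 9: 4 × 3 × 1 = 12
  Item 10: 2 × 4 × 2 = 16
  Item 11: 3 × 2 × 5 = 30
Modes with RPN ≥ 14: Item 4 (60), Item 5 (36), Item 6 (100), Item 7 (80), Item 8 (20), Item 10 (16), Item 11 (30) → 7.

7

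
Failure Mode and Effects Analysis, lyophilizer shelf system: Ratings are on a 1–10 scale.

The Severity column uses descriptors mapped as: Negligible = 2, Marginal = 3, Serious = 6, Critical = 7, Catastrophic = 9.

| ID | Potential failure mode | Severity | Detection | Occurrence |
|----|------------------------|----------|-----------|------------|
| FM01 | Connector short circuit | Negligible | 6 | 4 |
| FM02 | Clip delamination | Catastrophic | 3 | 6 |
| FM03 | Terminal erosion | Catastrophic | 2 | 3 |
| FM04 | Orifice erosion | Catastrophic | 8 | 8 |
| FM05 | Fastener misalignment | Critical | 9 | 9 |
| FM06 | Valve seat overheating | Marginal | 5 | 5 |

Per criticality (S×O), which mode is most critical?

Criticality = Severity × Occurrence:
  FM01: 2 × 4 = 8
  FM02: 9 × 6 = 54
  FM03: 9 × 3 = 27
  FM04: 9 × 8 = 72
  FM05: 7 × 9 = 63
  FM06: 3 × 5 = 15
Highest criticality is 72 → FM04.

FM04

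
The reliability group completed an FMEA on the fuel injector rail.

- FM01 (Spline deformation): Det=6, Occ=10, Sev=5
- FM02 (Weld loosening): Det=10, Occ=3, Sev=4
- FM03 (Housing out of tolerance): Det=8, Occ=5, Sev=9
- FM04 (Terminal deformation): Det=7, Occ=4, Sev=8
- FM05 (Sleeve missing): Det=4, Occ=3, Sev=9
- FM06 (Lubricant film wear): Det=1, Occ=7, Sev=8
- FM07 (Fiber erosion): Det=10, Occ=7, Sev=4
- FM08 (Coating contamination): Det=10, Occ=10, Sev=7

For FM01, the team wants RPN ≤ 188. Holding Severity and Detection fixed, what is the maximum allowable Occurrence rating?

6

FM01: S=5, O=10, D=6 → current RPN = 300.
Fixed product = 30. Need 30 × O ≤ 188, so O ≤ 188/30 = 6.27.
Maximum integer Occurrence rating = 6 (gives RPN 180; O=7 would give 210 > 188).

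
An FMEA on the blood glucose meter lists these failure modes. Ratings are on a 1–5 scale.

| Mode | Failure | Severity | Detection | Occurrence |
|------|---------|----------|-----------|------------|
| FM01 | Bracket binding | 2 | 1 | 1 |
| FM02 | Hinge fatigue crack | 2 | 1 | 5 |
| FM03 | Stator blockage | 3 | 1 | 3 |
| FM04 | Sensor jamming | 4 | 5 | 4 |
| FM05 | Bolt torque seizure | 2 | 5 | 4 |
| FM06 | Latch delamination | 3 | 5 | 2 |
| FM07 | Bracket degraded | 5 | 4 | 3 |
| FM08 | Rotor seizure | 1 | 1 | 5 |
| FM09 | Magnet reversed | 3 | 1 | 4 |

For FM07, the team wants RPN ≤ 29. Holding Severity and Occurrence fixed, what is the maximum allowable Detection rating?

FM07: S=5, O=3, D=4 → current RPN = 60.
Fixed product = 15. Need 15 × D ≤ 29, so D ≤ 29/15 = 1.93.
Maximum integer Detection rating = 1 (gives RPN 15; D=2 would give 30 > 29).

1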